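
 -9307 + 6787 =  - 2520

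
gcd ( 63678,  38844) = 6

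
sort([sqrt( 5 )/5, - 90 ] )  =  [ - 90, sqrt( 5 )/5]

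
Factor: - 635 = - 5^1*127^1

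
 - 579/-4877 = 579/4877 = 0.12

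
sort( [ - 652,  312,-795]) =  [ - 795, - 652, 312]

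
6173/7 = 6173/7 = 881.86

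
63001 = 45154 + 17847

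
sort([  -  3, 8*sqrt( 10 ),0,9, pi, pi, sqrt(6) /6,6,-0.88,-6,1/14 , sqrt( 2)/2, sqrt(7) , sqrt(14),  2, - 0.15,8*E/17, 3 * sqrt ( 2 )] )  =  [ - 6, - 3 , -0.88, - 0.15, 0, 1/14, sqrt( 6 )/6,  sqrt ( 2)/2, 8*E/17, 2, sqrt (7), pi,pi,  sqrt(14), 3*sqrt( 2 ),  6, 9,8*sqrt( 10 ) ]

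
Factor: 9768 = 2^3*3^1*11^1*37^1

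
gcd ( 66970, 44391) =1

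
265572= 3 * 88524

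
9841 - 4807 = 5034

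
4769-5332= -563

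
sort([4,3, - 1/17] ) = [ - 1/17, 3, 4 ] 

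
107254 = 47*2282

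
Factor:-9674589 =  - 3^1*3224863^1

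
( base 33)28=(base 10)74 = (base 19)3h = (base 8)112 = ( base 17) 46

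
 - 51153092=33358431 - 84511523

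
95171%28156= 10703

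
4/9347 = 4/9347 = 0.00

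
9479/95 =99 + 74/95 = 99.78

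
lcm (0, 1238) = 0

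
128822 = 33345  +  95477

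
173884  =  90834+83050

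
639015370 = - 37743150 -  - 676758520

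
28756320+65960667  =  94716987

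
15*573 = 8595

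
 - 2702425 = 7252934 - 9955359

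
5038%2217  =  604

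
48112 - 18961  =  29151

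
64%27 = 10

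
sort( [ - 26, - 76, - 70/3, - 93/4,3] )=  [ - 76,  -  26, - 70/3, - 93/4,3 ] 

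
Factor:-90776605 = -5^1*769^1*23609^1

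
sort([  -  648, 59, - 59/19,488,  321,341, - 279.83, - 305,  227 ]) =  [ - 648,-305,  -  279.83, - 59/19 , 59,227, 321, 341, 488 ] 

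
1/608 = 1/608 = 0.00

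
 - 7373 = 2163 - 9536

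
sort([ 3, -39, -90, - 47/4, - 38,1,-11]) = [ - 90, - 39, - 38, - 47/4 , - 11,  1,3 ] 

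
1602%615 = 372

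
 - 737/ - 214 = 737/214  =  3.44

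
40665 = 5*8133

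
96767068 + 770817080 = 867584148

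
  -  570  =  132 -702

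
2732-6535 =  - 3803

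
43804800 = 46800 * 936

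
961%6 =1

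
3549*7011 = 24882039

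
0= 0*89415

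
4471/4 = 4471/4  =  1117.75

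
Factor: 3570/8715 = 34/83 = 2^1*17^1*83^( - 1 ) 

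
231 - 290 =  -59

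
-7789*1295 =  - 10086755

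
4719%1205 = 1104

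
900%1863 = 900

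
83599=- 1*(  -  83599)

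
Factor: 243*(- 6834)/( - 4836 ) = 276777/806=2^( - 1 )*3^5*13^(  -  1 )*17^1*31^( - 1) * 67^1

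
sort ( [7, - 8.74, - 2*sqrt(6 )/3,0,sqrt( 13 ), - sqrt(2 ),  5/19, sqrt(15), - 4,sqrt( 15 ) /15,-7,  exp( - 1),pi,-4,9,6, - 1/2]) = [-8.74, - 7, - 4 ,  -  4, - 2*sqrt(6 )/3,- sqrt (2 ), - 1/2 , 0,sqrt( 15 )/15,5/19,exp( - 1 )  ,  pi, sqrt(13 ), sqrt( 15), 6, 7,9]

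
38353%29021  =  9332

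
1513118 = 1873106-359988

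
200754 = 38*5283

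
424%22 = 6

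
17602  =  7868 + 9734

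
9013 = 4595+4418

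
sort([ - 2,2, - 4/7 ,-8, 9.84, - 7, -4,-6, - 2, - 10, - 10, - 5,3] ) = [ - 10, - 10 , - 8, - 7, - 6, - 5, - 4, - 2, - 2, - 4/7, 2,3, 9.84]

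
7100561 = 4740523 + 2360038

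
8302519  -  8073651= 228868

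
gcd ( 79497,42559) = 803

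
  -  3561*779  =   - 2774019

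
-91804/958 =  - 96 + 82/479 = - 95.83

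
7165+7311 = 14476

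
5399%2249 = 901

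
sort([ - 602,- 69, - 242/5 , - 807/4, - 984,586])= [ - 984, - 602,-807/4, - 69, - 242/5,586 ]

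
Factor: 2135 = 5^1*7^1*61^1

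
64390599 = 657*98007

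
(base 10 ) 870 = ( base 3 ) 1012020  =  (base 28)132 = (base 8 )1546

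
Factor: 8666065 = 5^1*1733213^1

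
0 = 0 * 531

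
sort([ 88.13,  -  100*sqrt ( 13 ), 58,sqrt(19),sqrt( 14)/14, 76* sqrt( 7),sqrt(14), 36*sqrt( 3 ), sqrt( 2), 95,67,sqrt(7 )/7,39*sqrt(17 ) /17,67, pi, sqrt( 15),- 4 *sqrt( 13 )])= [ -100 * sqrt (13 ), - 4 * sqrt(13),sqrt(14 ) /14, sqrt(7 )/7,sqrt( 2), pi, sqrt( 14) , sqrt(15 ), sqrt(19), 39*sqrt( 17)/17, 58,36*sqrt( 3),67, 67, 88.13, 95, 76*sqrt( 7) ] 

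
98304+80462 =178766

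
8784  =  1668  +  7116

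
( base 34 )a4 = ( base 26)d6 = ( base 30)be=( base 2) 101011000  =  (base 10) 344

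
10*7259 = 72590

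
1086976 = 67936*16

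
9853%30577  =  9853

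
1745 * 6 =10470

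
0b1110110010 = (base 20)276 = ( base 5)12241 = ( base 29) 13i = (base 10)946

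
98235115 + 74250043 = 172485158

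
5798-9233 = - 3435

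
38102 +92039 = 130141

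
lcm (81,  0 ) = 0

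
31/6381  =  31/6381 = 0.00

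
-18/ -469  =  18/469 = 0.04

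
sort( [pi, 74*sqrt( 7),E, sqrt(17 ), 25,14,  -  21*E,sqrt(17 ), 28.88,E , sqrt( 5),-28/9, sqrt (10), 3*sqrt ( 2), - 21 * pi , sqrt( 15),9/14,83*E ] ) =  [-21 * pi, - 21 *E,-28/9,9/14, sqrt( 5 ) , E,E,  pi, sqrt( 10 ),sqrt(15 ),sqrt( 17 ), sqrt(17) , 3*sqrt(2 ), 14, 25, 28.88,  74*sqrt( 7 ), 83*E]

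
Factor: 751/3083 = 751^1 * 3083^ ( - 1)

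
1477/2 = 738 + 1/2 = 738.50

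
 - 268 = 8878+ - 9146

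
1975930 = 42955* 46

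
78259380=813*96260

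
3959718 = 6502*609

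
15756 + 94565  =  110321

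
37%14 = 9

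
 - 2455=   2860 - 5315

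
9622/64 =4811/32 =150.34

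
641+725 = 1366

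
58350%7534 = 5612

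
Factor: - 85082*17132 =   -  1457624824 = - 2^3 * 19^1 * 2239^1*4283^1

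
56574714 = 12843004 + 43731710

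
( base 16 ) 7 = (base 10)7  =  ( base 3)21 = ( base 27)7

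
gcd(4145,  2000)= 5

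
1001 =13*77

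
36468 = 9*4052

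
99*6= 594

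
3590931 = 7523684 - 3932753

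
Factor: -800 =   -  2^5*5^2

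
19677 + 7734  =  27411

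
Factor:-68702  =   - 2^1*34351^1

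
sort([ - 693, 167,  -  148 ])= [ - 693,-148, 167 ]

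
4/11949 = 4/11949 = 0.00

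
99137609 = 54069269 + 45068340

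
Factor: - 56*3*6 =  - 2^4*3^2*7^1 = -  1008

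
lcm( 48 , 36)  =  144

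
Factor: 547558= 2^1*11^1*24889^1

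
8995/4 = 2248 + 3/4 = 2248.75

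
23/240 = 23/240 = 0.10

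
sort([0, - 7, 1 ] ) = [- 7, 0,1 ]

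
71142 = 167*426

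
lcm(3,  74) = 222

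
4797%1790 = 1217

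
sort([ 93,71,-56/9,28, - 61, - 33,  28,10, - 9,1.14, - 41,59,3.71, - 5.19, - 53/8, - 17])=[- 61,  -  41,  -  33, - 17, - 9, - 53/8, - 56/9,- 5.19,1.14 , 3.71,  10, 28,28,59,71,93 ] 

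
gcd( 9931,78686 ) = 1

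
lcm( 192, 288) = 576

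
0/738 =0 =0.00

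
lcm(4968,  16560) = 49680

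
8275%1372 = 43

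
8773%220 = 193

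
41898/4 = 20949/2 = 10474.50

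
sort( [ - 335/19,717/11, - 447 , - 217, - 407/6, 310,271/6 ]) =[ - 447,-217,-407/6,-335/19,271/6,717/11, 310]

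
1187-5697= - 4510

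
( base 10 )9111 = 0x2397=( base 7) 35364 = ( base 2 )10001110010111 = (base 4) 2032113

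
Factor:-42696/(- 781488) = 593/10854=2^( -1) * 3^( - 4 )*67^(  -  1)*593^1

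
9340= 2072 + 7268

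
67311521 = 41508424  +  25803097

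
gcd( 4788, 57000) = 228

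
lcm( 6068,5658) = 418692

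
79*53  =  4187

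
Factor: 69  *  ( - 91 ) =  - 6279 = - 3^1*7^1*13^1*23^1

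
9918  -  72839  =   - 62921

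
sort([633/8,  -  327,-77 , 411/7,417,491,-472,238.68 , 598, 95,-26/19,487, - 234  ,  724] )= [-472, - 327 , - 234,-77, - 26/19, 411/7,633/8,95,238.68, 417,487,  491,598,724]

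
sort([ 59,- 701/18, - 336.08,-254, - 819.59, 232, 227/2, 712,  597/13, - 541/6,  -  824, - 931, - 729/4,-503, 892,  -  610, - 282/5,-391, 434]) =[  -  931, - 824,  -  819.59,  -  610, - 503,  -  391, - 336.08,- 254, - 729/4, - 541/6 ,  -  282/5,  -  701/18, 597/13, 59, 227/2, 232, 434,712, 892] 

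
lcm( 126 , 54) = 378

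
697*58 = 40426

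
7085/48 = 7085/48 = 147.60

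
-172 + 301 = 129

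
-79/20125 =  - 79/20125 = - 0.00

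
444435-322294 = 122141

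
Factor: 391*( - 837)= - 327267 = - 3^3*17^1*23^1  *31^1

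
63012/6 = 10502 = 10502.00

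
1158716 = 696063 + 462653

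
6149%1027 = 1014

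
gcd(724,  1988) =4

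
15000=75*200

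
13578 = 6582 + 6996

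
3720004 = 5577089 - 1857085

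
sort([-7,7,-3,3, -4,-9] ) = [ - 9,-7, - 4,  -  3,3,7]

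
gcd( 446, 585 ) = 1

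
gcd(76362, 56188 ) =22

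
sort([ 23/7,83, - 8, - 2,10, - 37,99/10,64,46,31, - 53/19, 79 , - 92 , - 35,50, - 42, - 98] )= [ - 98 , - 92, - 42, - 37,-35, - 8,  -  53/19,-2,23/7, 99/10, 10, 31,46, 50, 64, 79,83 ] 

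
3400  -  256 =3144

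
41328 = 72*574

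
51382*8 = 411056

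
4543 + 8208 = 12751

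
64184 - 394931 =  - 330747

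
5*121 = 605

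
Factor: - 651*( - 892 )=2^2 * 3^1*7^1*31^1*223^1 = 580692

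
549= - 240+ 789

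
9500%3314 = 2872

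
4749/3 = 1583 =1583.00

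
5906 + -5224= 682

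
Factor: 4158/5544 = 3/4 = 2^( - 2)*3^1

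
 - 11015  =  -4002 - 7013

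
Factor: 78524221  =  59^1*401^1*3319^1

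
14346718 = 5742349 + 8604369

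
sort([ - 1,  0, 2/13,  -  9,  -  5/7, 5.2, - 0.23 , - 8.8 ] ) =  [  -  9,-8.8,  -  1, - 5/7,-0.23,0,2/13,5.2 ]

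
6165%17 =11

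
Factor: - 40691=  - 7^1*5813^1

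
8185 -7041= 1144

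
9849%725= 424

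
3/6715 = 3/6715 =0.00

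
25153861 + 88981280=114135141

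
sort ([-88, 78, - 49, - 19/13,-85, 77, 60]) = [ - 88,-85,-49, - 19/13,  60,77,78 ]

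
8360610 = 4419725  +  3940885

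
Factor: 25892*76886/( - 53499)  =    -  1990732312/53499 = - 2^3 * 3^ (-1)*17^( - 1)*37^1 * 1039^1*1049^( -1)*6473^1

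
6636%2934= 768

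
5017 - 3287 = 1730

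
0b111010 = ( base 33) 1P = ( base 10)58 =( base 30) 1s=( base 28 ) 22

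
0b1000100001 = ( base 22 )12h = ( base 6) 2305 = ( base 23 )10g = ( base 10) 545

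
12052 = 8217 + 3835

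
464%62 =30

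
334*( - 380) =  - 126920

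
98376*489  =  48105864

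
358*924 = 330792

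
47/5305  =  47/5305=0.01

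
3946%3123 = 823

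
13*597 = 7761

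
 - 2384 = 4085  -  6469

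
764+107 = 871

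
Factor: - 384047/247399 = - 17^1*41^1*449^( - 1 ) = - 697/449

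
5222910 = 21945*238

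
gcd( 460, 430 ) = 10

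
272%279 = 272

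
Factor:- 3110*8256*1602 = -41133208320 = -2^8* 3^3*5^1*43^1 * 89^1*311^1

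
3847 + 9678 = 13525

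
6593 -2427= 4166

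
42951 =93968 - 51017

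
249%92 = 65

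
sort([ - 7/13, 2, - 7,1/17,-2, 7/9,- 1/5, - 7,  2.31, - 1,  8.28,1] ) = [ - 7, - 7, - 2, - 1,-7/13, - 1/5,1/17,7/9 , 1, 2,2.31, 8.28] 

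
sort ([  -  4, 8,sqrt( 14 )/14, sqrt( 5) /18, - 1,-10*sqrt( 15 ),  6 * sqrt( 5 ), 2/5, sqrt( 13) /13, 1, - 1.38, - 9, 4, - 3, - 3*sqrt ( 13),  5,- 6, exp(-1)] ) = [ - 10*sqrt(15), - 3*sqrt( 13), - 9, - 6,- 4, - 3, - 1.38, - 1,  sqrt( 5)/18,sqrt( 14 )/14,sqrt( 13 ) /13,exp ( - 1), 2/5, 1, 4, 5, 8 , 6*sqrt( 5)]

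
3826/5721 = 3826/5721 = 0.67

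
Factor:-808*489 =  - 2^3 * 3^1*101^1*163^1 = - 395112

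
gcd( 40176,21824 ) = 496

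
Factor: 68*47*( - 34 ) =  -108664 = - 2^3*17^2*47^1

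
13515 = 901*15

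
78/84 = 13/14  =  0.93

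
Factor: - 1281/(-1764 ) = 2^ ( - 2) * 3^( - 1)*7^( -1 )*61^1 = 61/84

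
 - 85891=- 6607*13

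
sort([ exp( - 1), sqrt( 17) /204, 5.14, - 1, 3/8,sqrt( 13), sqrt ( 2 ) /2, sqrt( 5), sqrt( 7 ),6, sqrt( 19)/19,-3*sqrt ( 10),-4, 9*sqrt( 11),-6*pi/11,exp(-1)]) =[ - 3*sqrt ( 10 ),-4, - 6*pi/11, - 1, sqrt( 17 ) /204,sqrt( 19)/19,exp(-1 ),exp( - 1 ),3/8,sqrt( 2 ) /2, sqrt(5 ),sqrt( 7), sqrt ( 13 ), 5.14,  6,9*sqrt( 11)] 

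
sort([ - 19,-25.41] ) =[ - 25.41 , - 19] 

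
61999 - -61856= 123855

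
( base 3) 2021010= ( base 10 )1650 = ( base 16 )672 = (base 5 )23100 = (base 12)B56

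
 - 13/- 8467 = 13/8467 = 0.00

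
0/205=0 = 0.00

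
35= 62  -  27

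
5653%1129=8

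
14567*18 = 262206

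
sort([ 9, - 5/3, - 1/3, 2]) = [ - 5/3 , - 1/3,  2, 9] 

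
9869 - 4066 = 5803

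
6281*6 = 37686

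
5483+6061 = 11544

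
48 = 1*48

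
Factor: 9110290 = 2^1*5^1*7^1*130147^1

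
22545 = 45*501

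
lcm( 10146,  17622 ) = 334818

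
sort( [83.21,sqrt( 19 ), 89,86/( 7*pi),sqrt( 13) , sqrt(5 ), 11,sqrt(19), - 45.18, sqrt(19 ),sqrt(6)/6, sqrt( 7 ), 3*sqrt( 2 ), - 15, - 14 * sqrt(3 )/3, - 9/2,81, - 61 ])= [ - 61,-45.18, - 15, - 14*sqrt( 3) /3, - 9/2,  sqrt( 6 )/6,sqrt(5 ),sqrt( 7),sqrt(13 ),86/(7 * pi ),3*sqrt( 2 ), sqrt(19), sqrt(19 ), sqrt(19), 11, 81,  83.21,89]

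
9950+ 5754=15704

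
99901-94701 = 5200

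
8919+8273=17192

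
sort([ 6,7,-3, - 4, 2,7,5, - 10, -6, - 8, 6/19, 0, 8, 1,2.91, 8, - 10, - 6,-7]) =[ - 10, - 10, - 8 , - 7,-6, - 6,-4,-3,0,6/19, 1, 2, 2.91,5,6,7,  7,8,8 ]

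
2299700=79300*29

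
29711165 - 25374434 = 4336731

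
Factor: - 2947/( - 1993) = 7^1*421^1* 1993^(  -  1) 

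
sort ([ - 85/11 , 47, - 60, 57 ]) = [ - 60, -85/11,47,57 ]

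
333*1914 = 637362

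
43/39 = 43/39 = 1.10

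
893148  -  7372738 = -6479590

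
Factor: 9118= 2^1 * 47^1*97^1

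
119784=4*29946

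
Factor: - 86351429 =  - 86351429^1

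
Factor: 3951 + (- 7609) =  - 2^1*31^1*59^1 = - 3658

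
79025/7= 11289 + 2/7 = 11289.29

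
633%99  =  39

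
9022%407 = 68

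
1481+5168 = 6649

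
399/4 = 99 + 3/4 = 99.75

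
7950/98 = 3975/49 = 81.12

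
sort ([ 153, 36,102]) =[ 36,102,153] 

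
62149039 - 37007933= 25141106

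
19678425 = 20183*975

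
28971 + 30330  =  59301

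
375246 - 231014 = 144232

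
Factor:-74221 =-7^1*23^1*461^1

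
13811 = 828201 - 814390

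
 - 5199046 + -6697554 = - 11896600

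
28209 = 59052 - 30843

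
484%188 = 108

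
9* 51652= 464868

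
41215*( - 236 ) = -9726740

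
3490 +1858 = 5348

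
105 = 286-181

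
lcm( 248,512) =15872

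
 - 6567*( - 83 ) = 545061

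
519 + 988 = 1507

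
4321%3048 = 1273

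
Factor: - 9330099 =-3^1*3110033^1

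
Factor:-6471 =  - 3^2 *719^1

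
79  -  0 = 79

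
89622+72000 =161622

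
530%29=8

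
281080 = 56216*5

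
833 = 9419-8586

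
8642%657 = 101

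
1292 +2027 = 3319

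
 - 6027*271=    - 1633317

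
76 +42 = 118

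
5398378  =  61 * 88498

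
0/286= 0= 0.00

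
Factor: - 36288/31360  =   - 81/70 = - 2^( - 1 ) * 3^4*5^( - 1)*7^( - 1 )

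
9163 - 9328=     -  165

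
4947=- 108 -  - 5055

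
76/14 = 5 + 3/7 = 5.43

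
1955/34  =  57+1/2 =57.50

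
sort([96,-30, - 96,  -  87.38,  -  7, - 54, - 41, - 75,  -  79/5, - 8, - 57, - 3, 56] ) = [ -96, - 87.38,-75,-57, - 54, - 41, - 30,  -  79/5,  -  8  , - 7, - 3, 56 , 96 ] 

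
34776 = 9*3864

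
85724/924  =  92 + 179/231 = 92.77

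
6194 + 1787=7981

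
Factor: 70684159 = 7^1*13^1*776749^1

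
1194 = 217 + 977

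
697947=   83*8409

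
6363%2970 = 423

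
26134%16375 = 9759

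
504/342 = 28/19 = 1.47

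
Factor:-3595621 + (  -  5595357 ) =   -  9190978 = - 2^1*4595489^1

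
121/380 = 121/380 = 0.32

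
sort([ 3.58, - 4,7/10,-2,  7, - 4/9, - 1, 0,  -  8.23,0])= [ - 8.23, - 4,- 2, - 1, - 4/9, 0 , 0,  7/10,  3.58, 7 ] 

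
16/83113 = 16/83113  =  0.00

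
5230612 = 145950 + 5084662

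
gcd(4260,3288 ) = 12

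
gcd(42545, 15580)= 5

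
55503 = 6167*9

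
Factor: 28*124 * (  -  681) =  - 2364432 = -2^4*3^1*7^1 * 31^1*227^1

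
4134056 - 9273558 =  -  5139502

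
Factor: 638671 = 11^1*58061^1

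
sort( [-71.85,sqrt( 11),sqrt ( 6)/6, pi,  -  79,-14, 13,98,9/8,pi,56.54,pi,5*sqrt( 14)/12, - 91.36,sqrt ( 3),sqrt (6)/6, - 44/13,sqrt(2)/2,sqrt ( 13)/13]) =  [ - 91.36, - 79 , - 71.85, - 14, - 44/13,  sqrt (13)/13,sqrt(6 ) /6, sqrt (6)/6,sqrt(2 ) /2,9/8,5 * sqrt( 14 ) /12,sqrt( 3),pi,pi,pi,sqrt(11 ),13,56.54,98]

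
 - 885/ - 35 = 25 + 2/7 = 25.29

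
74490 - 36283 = 38207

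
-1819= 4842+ - 6661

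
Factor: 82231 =82231^1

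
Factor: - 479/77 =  - 7^( - 1)*11^( - 1)*479^1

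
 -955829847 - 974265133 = -1930094980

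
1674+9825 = 11499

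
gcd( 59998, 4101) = 1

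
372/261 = 1+37/87 = 1.43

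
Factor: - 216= - 2^3*3^3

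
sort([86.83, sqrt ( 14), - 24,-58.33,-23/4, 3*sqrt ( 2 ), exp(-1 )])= [ - 58.33, - 24, - 23/4,exp(-1), sqrt( 14), 3*sqrt(2), 86.83 ]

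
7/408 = 7/408  =  0.02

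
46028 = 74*622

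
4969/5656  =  4969/5656 = 0.88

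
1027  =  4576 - 3549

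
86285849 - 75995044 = 10290805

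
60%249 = 60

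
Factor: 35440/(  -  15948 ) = -2^2*3^ (-2)*5^1=-20/9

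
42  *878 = 36876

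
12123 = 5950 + 6173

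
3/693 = 1/231 = 0.00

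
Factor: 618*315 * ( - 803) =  - 156320010=- 2^1*3^3 * 5^1  *7^1*11^1*73^1 * 103^1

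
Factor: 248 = 2^3 *31^1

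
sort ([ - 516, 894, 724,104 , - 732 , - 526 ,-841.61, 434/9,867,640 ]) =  [ - 841.61, - 732 ,-526, - 516,434/9,104, 640,724,867,894 ]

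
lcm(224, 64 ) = 448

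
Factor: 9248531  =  71^1*130261^1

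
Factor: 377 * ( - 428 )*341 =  - 55022396 = -2^2*11^1* 13^1 * 29^1 * 31^1*107^1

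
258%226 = 32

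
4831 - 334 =4497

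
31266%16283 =14983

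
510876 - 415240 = 95636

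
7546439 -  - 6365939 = 13912378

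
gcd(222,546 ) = 6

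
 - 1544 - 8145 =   -  9689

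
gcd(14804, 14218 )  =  2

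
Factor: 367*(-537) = -3^1*179^1*367^1 = - 197079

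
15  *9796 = 146940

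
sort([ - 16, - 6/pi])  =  [ - 16, - 6/pi]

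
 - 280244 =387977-668221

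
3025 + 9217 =12242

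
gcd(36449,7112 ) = 889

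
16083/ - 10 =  - 1609 + 7/10  =  - 1608.30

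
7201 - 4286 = 2915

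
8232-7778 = 454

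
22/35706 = 1/1623=0.00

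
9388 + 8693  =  18081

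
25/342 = 25/342=0.07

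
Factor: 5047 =7^2*103^1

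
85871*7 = 601097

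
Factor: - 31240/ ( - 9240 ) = 71/21 = 3^(-1 )*7^(-1)*71^1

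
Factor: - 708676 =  - 2^2*23^1*7703^1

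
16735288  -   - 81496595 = 98231883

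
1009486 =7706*131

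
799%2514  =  799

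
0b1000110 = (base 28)2e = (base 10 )70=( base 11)64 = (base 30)2A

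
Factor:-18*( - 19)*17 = 2^1*3^2*17^1 *19^1 = 5814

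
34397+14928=49325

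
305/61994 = 305/61994 = 0.00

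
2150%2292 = 2150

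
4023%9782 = 4023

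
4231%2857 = 1374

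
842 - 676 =166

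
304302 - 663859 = - 359557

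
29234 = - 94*( - 311) 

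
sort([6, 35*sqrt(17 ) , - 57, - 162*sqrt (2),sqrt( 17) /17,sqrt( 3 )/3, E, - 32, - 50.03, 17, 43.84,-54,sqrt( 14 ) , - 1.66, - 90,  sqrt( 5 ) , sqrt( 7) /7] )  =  [-162 * sqrt( 2 ) , - 90 , - 57, - 54, - 50.03, - 32, - 1.66, sqrt( 17) /17, sqrt( 7)/7 , sqrt(3 )/3, sqrt( 5 ), E, sqrt(14), 6, 17,  43.84, 35*sqrt( 17)] 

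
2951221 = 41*71981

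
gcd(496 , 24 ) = 8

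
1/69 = 1/69  =  0.01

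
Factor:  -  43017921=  - 3^2 * 4779769^1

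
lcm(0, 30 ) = 0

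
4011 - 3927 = 84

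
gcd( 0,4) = 4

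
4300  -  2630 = 1670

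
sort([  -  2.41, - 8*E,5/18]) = [ - 8*E, - 2.41,5/18 ] 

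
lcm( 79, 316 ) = 316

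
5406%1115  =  946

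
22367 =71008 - 48641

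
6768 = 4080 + 2688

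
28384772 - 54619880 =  -26235108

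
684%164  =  28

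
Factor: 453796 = 2^2*7^1* 19^1*853^1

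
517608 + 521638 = 1039246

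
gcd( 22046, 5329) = 73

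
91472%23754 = 20210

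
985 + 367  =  1352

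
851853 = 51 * 16703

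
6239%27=2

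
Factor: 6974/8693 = 2^1*11^1*317^1*8693^( - 1)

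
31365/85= 369  =  369.00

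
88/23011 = 88/23011 = 0.00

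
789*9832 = 7757448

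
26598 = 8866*3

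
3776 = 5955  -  2179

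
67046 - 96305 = - 29259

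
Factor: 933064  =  2^3*11^1 * 23^1 * 461^1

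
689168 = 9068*76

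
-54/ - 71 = 54/71 =0.76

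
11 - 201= - 190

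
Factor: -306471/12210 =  - 2^( - 1)*5^( - 1 )*251^1 = - 251/10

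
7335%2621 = 2093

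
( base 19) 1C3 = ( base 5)4332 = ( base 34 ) he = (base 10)592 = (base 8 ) 1120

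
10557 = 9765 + 792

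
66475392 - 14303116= 52172276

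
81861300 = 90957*900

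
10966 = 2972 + 7994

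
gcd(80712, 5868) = 36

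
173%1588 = 173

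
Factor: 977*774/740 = 378099/370 =2^( - 1)*3^2*5^(-1)*37^( - 1 ) *43^1*977^1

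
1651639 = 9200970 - 7549331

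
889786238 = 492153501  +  397632737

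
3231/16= 201 + 15/16 = 201.94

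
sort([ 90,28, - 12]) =[ - 12,28, 90 ]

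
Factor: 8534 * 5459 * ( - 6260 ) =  - 2^3* 5^1*17^1*53^1 *103^1* 251^1*313^1=- 291635283560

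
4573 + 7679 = 12252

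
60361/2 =60361/2 = 30180.50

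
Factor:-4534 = -2^1*2267^1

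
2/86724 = 1/43362 = 0.00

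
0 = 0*(  -  696)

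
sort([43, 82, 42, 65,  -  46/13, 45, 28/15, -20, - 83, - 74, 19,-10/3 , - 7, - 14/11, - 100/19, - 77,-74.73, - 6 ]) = [-83 , - 77,-74.73, - 74,-20, - 7, - 6, - 100/19, - 46/13, - 10/3 ,  -  14/11,28/15,19,42, 43, 45,65, 82 ]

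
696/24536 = 87/3067=0.03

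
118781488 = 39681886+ 79099602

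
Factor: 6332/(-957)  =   - 2^2  *  3^( - 1)*11^ ( - 1) *29^( - 1)*1583^1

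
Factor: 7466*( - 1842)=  - 2^2*3^1*307^1* 3733^1  =  -13752372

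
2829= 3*943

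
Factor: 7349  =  7349^1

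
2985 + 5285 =8270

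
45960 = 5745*8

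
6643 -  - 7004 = 13647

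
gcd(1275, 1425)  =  75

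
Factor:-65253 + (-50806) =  - 116059 = - 17^1*6827^1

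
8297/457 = 18  +  71/457 = 18.16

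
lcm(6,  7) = 42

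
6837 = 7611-774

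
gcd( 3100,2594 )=2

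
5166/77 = 67 + 1/11 = 67.09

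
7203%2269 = 396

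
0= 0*3769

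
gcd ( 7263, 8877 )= 807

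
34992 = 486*72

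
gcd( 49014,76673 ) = 1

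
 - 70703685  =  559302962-630006647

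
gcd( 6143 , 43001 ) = 6143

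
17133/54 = 317+5/18 = 317.28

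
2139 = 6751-4612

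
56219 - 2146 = 54073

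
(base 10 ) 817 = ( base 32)ph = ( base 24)1A1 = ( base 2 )1100110001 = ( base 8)1461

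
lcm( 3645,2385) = 193185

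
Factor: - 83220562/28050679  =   - 2^1*59^1 * 593^ ( - 1)*47303^( - 1 ) * 705259^1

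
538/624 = 269/312 = 0.86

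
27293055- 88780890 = -61487835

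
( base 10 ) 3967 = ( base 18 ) c47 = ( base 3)12102221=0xF7F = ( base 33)3l7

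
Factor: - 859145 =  - 5^1*7^1*24547^1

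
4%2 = 0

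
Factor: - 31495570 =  - 2^1*5^1*3149557^1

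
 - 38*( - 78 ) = 2964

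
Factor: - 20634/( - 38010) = 5^(-1)*7^( - 1) *19^1 =19/35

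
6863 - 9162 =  - 2299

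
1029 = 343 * 3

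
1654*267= 441618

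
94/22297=94/22297 = 0.00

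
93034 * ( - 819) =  - 76194846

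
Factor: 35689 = 89^1*401^1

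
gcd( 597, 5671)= 1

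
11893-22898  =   - 11005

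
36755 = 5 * 7351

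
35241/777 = 11747/259 =45.36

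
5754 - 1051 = 4703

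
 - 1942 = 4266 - 6208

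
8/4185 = 8/4185  =  0.00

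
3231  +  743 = 3974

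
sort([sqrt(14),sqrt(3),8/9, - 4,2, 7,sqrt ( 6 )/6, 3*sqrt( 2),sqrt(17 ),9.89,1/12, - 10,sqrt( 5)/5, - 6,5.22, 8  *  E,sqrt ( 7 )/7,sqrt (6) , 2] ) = [ - 10, - 6 ,-4, 1/12, sqrt( 7)/7, sqrt(6 ) /6,sqrt( 5)/5,8/9 , sqrt(3),2,2,sqrt (6), sqrt( 14 ), sqrt(17 ),  3*sqrt( 2),5.22, 7, 9.89,8*E ] 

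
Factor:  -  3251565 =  - 3^2*5^1*19^1*3803^1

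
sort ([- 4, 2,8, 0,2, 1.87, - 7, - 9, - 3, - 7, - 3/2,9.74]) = [-9,-7,-7, - 4,-3, - 3/2 , 0,1.87,2, 2, 8,9.74]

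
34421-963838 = -929417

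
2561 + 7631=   10192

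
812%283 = 246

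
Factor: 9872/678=4936/339 = 2^3 * 3^ ( - 1)*113^( - 1)*617^1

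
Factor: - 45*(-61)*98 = 2^1*3^2*5^1*7^2 * 61^1 = 269010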